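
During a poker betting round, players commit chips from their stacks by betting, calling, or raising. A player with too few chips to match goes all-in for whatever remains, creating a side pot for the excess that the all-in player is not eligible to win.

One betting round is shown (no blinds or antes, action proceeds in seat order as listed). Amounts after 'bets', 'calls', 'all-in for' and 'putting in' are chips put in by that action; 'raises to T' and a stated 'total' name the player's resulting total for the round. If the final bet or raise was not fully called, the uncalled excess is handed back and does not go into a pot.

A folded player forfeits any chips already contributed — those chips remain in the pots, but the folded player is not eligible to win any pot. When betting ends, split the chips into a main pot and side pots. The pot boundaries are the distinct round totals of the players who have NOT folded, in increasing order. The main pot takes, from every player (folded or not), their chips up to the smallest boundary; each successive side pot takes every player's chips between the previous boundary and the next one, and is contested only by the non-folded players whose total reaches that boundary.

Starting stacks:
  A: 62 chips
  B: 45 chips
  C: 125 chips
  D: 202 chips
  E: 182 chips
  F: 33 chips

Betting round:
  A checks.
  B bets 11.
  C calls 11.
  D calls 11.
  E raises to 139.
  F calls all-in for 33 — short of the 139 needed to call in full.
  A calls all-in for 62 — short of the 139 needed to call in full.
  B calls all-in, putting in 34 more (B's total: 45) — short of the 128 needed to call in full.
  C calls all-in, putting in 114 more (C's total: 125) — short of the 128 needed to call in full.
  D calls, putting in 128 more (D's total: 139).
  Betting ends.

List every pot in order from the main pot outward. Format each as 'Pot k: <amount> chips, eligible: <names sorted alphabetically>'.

Pot 1: 198 chips, eligible: A, B, C, D, E, F
Pot 2: 60 chips, eligible: A, B, C, D, E
Pot 3: 68 chips, eligible: A, C, D, E
Pot 4: 189 chips, eligible: C, D, E
Pot 5: 28 chips, eligible: D, E

Derivation:
Contributions: A=62, B=45, C=125, D=139, E=139, F=33
Pot levels (distinct totals of non-folded players): 33, 45, 62, 125, 139
Layer 1-33: 33 each from A, B, C, D, E, F = 33*6 = 198 chips; eligible A, B, C, D, E, F
Layer 34-45: 12 each from A, B, C, D, E = 12*5 = 60 chips; eligible A, B, C, D, E
Layer 46-62: 17 each from A, C, D, E = 17*4 = 68 chips; eligible A, C, D, E
Layer 63-125: 63 each from C, D, E = 63*3 = 189 chips; eligible C, D, E
Layer 126-139: 14 each from D, E = 14*2 = 28 chips; eligible D, E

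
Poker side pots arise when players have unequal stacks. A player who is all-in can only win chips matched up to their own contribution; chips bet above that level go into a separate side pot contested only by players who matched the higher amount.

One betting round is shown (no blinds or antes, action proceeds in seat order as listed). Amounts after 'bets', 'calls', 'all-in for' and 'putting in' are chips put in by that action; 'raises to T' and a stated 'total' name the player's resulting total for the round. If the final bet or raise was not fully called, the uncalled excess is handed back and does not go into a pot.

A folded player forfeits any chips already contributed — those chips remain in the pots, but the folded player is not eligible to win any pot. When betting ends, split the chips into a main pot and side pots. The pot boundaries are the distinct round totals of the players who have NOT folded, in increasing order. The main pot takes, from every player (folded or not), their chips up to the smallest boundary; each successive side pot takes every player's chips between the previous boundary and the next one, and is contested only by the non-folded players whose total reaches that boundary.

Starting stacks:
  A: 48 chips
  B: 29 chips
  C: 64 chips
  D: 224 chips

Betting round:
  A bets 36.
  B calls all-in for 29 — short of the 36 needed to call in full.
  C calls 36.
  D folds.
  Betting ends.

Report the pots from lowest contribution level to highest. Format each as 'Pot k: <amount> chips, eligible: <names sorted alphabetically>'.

Pot 1: 87 chips, eligible: A, B, C
Pot 2: 14 chips, eligible: A, C

Derivation:
Contributions: A=36, B=29, C=36
Folded: D
Pot levels (distinct totals of non-folded players): 29, 36
Layer 1-29: 29 each from A, B, C = 29*3 = 87 chips; eligible A, B, C
Layer 30-36: 7 each from A, C = 7*2 = 14 chips; eligible A, C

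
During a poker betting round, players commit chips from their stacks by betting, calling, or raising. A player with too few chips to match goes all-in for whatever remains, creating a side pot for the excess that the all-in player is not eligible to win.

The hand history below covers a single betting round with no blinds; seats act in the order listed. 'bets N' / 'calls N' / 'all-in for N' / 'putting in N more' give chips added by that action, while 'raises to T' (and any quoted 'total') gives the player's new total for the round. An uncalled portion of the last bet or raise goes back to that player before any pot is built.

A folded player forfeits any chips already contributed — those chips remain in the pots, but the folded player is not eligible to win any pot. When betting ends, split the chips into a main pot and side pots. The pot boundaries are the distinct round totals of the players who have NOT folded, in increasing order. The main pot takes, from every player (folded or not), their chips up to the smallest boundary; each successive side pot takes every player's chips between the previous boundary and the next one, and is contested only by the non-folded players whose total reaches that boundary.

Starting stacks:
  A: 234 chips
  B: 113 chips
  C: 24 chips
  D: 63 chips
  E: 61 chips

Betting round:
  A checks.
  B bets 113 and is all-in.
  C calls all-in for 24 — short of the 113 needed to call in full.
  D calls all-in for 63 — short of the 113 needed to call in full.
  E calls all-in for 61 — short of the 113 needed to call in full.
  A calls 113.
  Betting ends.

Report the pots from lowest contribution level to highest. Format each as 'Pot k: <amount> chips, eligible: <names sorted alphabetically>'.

Contributions: A=113, B=113, C=24, D=63, E=61
Pot levels (distinct totals of non-folded players): 24, 61, 63, 113
Layer 1-24: 24 each from A, B, C, D, E = 24*5 = 120 chips; eligible A, B, C, D, E
Layer 25-61: 37 each from A, B, D, E = 37*4 = 148 chips; eligible A, B, D, E
Layer 62-63: 2 each from A, B, D = 2*3 = 6 chips; eligible A, B, D
Layer 64-113: 50 each from A, B = 50*2 = 100 chips; eligible A, B

Pot 1: 120 chips, eligible: A, B, C, D, E
Pot 2: 148 chips, eligible: A, B, D, E
Pot 3: 6 chips, eligible: A, B, D
Pot 4: 100 chips, eligible: A, B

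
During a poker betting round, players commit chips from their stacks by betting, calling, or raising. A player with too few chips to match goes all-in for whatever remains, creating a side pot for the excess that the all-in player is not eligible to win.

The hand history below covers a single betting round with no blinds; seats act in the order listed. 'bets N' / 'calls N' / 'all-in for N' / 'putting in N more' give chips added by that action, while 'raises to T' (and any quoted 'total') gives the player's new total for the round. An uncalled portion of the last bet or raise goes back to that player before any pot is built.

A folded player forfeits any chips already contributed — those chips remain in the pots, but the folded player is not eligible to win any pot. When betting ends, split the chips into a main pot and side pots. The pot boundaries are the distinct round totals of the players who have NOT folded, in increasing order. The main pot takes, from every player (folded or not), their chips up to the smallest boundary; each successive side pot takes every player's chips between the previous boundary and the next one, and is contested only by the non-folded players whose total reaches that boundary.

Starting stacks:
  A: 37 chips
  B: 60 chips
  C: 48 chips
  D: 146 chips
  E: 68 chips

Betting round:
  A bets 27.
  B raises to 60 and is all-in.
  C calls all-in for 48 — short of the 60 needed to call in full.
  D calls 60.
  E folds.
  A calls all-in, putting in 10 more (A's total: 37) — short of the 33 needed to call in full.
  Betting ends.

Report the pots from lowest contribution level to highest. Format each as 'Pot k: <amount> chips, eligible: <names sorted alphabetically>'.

Contributions: A=37, B=60, C=48, D=60
Folded: E
Pot levels (distinct totals of non-folded players): 37, 48, 60
Layer 1-37: 37 each from A, B, C, D = 37*4 = 148 chips; eligible A, B, C, D
Layer 38-48: 11 each from B, C, D = 11*3 = 33 chips; eligible B, C, D
Layer 49-60: 12 each from B, D = 12*2 = 24 chips; eligible B, D

Pot 1: 148 chips, eligible: A, B, C, D
Pot 2: 33 chips, eligible: B, C, D
Pot 3: 24 chips, eligible: B, D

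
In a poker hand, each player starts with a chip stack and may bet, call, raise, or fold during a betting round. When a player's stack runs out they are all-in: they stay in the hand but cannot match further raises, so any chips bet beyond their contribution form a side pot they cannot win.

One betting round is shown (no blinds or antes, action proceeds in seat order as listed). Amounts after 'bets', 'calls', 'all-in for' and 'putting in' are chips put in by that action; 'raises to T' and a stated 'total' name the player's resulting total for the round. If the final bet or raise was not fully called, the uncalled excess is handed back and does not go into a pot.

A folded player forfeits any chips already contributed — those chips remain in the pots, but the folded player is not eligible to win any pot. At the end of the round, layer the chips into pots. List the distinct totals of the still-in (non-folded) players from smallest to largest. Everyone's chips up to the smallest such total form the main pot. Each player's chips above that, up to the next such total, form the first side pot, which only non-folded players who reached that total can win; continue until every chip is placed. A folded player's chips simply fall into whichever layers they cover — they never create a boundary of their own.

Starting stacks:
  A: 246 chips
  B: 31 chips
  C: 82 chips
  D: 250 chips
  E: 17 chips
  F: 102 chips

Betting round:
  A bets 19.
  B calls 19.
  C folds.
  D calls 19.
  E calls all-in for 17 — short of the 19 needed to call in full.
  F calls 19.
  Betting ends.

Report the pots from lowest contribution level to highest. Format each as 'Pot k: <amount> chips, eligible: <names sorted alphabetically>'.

Contributions: A=19, B=19, D=19, E=17, F=19
Folded: C
Pot levels (distinct totals of non-folded players): 17, 19
Layer 1-17: 17 each from A, B, D, E, F = 17*5 = 85 chips; eligible A, B, D, E, F
Layer 18-19: 2 each from A, B, D, F = 2*4 = 8 chips; eligible A, B, D, F

Pot 1: 85 chips, eligible: A, B, D, E, F
Pot 2: 8 chips, eligible: A, B, D, F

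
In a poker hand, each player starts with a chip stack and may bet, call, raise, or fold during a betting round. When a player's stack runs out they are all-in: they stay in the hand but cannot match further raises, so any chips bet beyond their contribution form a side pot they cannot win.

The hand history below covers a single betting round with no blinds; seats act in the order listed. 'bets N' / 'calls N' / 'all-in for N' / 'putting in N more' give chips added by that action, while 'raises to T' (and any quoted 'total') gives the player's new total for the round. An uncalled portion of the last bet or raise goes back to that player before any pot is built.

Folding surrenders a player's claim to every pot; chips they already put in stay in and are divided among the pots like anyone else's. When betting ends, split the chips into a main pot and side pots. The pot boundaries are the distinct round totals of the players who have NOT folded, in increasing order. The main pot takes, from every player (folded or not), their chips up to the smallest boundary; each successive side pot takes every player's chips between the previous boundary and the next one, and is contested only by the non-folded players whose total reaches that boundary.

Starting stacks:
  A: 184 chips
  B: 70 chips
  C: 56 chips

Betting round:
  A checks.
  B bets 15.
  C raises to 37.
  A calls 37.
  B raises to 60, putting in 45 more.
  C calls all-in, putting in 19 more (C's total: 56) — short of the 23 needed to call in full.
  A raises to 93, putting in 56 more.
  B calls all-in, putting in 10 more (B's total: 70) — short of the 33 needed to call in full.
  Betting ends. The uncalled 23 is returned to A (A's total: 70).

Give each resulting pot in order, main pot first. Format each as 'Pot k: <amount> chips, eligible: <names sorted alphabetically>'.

Pot 1: 168 chips, eligible: A, B, C
Pot 2: 28 chips, eligible: A, B

Derivation:
Contributions (after 23 returned to A): A=70, B=70, C=56
Pot levels (distinct totals of non-folded players): 56, 70
Layer 1-56: 56 each from A, B, C = 56*3 = 168 chips; eligible A, B, C
Layer 57-70: 14 each from A, B = 14*2 = 28 chips; eligible A, B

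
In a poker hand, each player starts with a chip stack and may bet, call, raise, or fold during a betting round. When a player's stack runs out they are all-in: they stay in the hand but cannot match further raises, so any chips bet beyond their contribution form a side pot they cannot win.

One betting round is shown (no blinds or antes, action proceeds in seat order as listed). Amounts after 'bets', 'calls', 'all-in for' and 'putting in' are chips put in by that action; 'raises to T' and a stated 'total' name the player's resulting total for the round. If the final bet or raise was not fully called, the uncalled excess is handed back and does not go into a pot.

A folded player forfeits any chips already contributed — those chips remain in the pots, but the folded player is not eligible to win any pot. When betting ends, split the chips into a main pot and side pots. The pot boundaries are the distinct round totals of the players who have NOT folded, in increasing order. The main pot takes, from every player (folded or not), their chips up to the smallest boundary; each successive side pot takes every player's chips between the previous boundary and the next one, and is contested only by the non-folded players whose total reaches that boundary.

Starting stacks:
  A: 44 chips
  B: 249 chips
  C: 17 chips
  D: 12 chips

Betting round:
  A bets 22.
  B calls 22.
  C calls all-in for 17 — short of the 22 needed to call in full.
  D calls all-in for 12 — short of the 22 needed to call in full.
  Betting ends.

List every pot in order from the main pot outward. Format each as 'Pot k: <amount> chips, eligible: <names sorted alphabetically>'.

Pot 1: 48 chips, eligible: A, B, C, D
Pot 2: 15 chips, eligible: A, B, C
Pot 3: 10 chips, eligible: A, B

Derivation:
Contributions: A=22, B=22, C=17, D=12
Pot levels (distinct totals of non-folded players): 12, 17, 22
Layer 1-12: 12 each from A, B, C, D = 12*4 = 48 chips; eligible A, B, C, D
Layer 13-17: 5 each from A, B, C = 5*3 = 15 chips; eligible A, B, C
Layer 18-22: 5 each from A, B = 5*2 = 10 chips; eligible A, B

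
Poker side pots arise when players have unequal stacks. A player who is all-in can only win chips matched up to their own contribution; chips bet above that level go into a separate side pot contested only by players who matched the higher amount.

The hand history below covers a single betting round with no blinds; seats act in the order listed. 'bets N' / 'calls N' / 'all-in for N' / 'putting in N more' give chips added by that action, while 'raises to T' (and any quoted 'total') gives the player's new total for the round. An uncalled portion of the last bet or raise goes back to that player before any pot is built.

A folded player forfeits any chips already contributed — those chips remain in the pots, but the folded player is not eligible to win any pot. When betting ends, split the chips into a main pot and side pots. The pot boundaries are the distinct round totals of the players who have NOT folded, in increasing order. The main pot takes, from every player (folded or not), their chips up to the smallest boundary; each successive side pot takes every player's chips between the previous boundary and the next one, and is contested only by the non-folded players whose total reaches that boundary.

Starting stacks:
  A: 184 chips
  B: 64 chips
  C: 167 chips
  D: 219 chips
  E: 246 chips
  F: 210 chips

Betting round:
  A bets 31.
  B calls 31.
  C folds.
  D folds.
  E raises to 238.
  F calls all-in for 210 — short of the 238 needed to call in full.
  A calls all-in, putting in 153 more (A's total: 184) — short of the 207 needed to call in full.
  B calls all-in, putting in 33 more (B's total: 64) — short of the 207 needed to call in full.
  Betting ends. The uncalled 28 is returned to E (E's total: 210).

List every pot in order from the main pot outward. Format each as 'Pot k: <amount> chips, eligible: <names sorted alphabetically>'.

Contributions (after 28 returned to E): A=184, B=64, E=210, F=210
Folded: C, D
Pot levels (distinct totals of non-folded players): 64, 184, 210
Layer 1-64: 64 each from A, B, E, F = 64*4 = 256 chips; eligible A, B, E, F
Layer 65-184: 120 each from A, E, F = 120*3 = 360 chips; eligible A, E, F
Layer 185-210: 26 each from E, F = 26*2 = 52 chips; eligible E, F

Pot 1: 256 chips, eligible: A, B, E, F
Pot 2: 360 chips, eligible: A, E, F
Pot 3: 52 chips, eligible: E, F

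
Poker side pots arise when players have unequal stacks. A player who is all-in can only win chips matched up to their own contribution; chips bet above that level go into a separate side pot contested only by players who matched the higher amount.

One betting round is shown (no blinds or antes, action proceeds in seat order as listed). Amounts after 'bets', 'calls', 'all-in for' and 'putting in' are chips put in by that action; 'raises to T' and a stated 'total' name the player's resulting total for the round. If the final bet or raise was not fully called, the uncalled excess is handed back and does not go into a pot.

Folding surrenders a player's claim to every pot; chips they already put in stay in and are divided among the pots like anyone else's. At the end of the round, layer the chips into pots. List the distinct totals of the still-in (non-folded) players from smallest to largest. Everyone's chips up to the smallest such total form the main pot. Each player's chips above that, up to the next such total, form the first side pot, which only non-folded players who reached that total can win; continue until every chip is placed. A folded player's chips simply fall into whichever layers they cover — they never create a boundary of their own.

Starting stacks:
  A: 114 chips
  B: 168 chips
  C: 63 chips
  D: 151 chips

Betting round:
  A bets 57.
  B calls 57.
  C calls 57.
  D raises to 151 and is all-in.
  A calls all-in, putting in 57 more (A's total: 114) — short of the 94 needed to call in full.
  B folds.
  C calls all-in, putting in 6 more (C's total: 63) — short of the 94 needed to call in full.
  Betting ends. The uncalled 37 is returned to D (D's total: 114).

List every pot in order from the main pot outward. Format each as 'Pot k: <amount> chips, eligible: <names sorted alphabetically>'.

Contributions (after 37 returned to D): A=114, B=57, C=63, D=114
Folded: B
Pot levels (distinct totals of non-folded players): 63, 114
Layer 1-63: A 63 + B 57 + C 63 + D 63 = 246 chips; eligible A, C, D
Layer 64-114: 51 each from A, D = 51*2 = 102 chips; eligible A, D

Pot 1: 246 chips, eligible: A, C, D
Pot 2: 102 chips, eligible: A, D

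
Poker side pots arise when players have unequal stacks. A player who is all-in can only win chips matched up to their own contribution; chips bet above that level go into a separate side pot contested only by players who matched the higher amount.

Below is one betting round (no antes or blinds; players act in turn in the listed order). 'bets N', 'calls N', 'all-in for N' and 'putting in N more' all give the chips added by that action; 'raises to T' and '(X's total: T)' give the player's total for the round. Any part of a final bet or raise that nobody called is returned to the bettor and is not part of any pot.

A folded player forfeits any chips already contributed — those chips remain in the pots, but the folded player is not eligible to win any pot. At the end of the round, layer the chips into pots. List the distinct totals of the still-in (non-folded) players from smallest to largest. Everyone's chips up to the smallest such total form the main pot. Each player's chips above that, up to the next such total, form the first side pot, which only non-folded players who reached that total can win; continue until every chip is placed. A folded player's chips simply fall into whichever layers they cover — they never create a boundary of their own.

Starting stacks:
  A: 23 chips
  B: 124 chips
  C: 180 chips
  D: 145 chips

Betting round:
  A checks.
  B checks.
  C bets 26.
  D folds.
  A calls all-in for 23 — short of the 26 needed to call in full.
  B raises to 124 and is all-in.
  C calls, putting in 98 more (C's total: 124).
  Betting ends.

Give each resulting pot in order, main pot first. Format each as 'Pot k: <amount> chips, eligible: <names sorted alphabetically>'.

Contributions: A=23, B=124, C=124
Folded: D
Pot levels (distinct totals of non-folded players): 23, 124
Layer 1-23: 23 each from A, B, C = 23*3 = 69 chips; eligible A, B, C
Layer 24-124: 101 each from B, C = 101*2 = 202 chips; eligible B, C

Pot 1: 69 chips, eligible: A, B, C
Pot 2: 202 chips, eligible: B, C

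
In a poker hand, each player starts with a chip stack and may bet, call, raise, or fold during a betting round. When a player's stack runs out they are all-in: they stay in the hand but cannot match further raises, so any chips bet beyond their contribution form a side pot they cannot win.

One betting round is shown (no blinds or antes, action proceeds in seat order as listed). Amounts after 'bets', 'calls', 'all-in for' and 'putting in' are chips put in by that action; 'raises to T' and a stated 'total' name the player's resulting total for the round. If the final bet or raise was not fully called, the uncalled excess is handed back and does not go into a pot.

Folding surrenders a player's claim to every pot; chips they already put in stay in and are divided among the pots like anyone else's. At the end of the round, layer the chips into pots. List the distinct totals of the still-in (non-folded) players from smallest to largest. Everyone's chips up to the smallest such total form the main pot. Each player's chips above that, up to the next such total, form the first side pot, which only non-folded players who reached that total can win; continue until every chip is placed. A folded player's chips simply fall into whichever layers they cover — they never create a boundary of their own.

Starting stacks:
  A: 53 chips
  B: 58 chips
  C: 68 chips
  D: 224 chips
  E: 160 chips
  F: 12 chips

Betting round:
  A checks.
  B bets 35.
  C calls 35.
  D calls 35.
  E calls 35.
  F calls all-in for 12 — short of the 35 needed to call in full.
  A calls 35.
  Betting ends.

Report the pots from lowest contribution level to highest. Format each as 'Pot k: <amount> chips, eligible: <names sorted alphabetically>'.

Pot 1: 72 chips, eligible: A, B, C, D, E, F
Pot 2: 115 chips, eligible: A, B, C, D, E

Derivation:
Contributions: A=35, B=35, C=35, D=35, E=35, F=12
Pot levels (distinct totals of non-folded players): 12, 35
Layer 1-12: 12 each from A, B, C, D, E, F = 12*6 = 72 chips; eligible A, B, C, D, E, F
Layer 13-35: 23 each from A, B, C, D, E = 23*5 = 115 chips; eligible A, B, C, D, E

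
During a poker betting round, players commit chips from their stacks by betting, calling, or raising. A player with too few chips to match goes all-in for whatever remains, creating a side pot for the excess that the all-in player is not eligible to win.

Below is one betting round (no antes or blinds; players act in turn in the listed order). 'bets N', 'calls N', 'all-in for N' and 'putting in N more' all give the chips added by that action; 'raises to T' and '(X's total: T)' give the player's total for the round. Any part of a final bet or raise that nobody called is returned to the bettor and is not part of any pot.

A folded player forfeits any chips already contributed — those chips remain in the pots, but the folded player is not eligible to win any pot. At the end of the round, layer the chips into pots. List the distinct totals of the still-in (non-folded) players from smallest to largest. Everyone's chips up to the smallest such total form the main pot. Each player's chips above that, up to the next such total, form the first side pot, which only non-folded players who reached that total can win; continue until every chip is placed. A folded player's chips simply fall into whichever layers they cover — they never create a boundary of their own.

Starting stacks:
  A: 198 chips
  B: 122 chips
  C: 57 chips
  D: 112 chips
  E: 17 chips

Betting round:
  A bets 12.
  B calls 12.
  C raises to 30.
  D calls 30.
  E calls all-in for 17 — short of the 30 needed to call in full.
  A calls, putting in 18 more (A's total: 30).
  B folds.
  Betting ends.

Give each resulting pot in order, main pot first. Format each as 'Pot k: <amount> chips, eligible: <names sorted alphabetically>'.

Pot 1: 80 chips, eligible: A, C, D, E
Pot 2: 39 chips, eligible: A, C, D

Derivation:
Contributions: A=30, B=12, C=30, D=30, E=17
Folded: B
Pot levels (distinct totals of non-folded players): 17, 30
Layer 1-17: A 17 + B 12 + C 17 + D 17 + E 17 = 80 chips; eligible A, C, D, E
Layer 18-30: 13 each from A, C, D = 13*3 = 39 chips; eligible A, C, D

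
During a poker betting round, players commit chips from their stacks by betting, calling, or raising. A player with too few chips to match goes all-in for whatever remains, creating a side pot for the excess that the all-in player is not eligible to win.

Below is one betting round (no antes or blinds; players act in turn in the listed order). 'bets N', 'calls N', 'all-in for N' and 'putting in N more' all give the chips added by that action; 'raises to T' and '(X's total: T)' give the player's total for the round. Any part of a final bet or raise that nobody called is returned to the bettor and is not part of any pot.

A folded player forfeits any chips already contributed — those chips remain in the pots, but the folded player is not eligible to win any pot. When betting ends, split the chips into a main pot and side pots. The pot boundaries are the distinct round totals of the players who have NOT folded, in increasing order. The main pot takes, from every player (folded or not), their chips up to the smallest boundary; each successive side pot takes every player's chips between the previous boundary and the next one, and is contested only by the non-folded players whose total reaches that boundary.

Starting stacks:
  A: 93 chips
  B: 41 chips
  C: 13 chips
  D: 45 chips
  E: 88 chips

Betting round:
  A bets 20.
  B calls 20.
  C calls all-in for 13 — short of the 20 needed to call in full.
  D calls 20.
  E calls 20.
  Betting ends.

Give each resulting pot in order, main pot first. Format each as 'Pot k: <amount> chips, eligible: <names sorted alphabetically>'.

Contributions: A=20, B=20, C=13, D=20, E=20
Pot levels (distinct totals of non-folded players): 13, 20
Layer 1-13: 13 each from A, B, C, D, E = 13*5 = 65 chips; eligible A, B, C, D, E
Layer 14-20: 7 each from A, B, D, E = 7*4 = 28 chips; eligible A, B, D, E

Pot 1: 65 chips, eligible: A, B, C, D, E
Pot 2: 28 chips, eligible: A, B, D, E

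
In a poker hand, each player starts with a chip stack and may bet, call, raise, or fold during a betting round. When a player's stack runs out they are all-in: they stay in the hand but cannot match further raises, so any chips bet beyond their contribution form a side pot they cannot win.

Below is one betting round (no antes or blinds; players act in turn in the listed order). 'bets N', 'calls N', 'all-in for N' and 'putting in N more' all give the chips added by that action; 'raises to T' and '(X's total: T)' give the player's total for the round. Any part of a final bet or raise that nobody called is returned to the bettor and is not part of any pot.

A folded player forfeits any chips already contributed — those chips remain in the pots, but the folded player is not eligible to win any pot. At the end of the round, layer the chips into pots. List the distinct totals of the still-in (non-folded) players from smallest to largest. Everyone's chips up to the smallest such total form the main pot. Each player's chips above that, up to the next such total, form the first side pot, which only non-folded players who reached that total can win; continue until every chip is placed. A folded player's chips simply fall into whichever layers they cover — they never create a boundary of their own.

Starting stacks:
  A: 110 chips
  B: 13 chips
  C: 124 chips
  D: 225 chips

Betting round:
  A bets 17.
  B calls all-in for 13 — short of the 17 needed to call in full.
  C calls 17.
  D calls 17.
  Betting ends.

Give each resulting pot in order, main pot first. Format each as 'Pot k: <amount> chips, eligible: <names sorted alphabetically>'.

Contributions: A=17, B=13, C=17, D=17
Pot levels (distinct totals of non-folded players): 13, 17
Layer 1-13: 13 each from A, B, C, D = 13*4 = 52 chips; eligible A, B, C, D
Layer 14-17: 4 each from A, C, D = 4*3 = 12 chips; eligible A, C, D

Pot 1: 52 chips, eligible: A, B, C, D
Pot 2: 12 chips, eligible: A, C, D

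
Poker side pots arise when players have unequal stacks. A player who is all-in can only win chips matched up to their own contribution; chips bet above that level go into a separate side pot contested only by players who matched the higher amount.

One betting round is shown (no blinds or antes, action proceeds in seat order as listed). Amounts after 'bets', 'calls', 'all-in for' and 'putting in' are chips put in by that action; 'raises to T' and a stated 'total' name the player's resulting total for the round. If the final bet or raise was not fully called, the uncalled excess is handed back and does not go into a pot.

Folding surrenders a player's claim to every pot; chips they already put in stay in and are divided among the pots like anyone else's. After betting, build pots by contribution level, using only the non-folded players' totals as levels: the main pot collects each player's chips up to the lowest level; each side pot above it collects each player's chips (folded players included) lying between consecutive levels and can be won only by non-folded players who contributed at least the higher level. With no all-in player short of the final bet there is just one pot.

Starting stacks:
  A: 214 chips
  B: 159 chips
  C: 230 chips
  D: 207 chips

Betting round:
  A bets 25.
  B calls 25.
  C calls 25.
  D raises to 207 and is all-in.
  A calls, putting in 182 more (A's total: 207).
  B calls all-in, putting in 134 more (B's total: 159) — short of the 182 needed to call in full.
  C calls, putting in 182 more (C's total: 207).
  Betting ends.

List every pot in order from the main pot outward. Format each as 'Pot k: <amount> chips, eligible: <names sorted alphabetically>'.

Pot 1: 636 chips, eligible: A, B, C, D
Pot 2: 144 chips, eligible: A, C, D

Derivation:
Contributions: A=207, B=159, C=207, D=207
Pot levels (distinct totals of non-folded players): 159, 207
Layer 1-159: 159 each from A, B, C, D = 159*4 = 636 chips; eligible A, B, C, D
Layer 160-207: 48 each from A, C, D = 48*3 = 144 chips; eligible A, C, D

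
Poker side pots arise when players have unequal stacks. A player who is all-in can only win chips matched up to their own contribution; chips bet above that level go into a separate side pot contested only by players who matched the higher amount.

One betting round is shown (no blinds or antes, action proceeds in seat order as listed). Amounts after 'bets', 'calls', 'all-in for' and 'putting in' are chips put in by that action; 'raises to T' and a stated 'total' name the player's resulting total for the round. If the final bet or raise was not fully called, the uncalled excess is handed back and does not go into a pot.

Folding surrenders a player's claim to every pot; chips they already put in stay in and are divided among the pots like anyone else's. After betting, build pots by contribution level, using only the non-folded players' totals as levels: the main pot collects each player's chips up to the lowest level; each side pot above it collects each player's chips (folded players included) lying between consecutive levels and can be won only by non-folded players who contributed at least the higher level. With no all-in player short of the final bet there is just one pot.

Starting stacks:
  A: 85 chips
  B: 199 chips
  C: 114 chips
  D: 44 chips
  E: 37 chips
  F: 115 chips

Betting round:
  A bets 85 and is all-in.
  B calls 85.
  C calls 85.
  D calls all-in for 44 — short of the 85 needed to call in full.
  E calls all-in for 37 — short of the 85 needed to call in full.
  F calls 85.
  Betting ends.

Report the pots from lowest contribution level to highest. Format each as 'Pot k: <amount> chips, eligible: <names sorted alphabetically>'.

Pot 1: 222 chips, eligible: A, B, C, D, E, F
Pot 2: 35 chips, eligible: A, B, C, D, F
Pot 3: 164 chips, eligible: A, B, C, F

Derivation:
Contributions: A=85, B=85, C=85, D=44, E=37, F=85
Pot levels (distinct totals of non-folded players): 37, 44, 85
Layer 1-37: 37 each from A, B, C, D, E, F = 37*6 = 222 chips; eligible A, B, C, D, E, F
Layer 38-44: 7 each from A, B, C, D, F = 7*5 = 35 chips; eligible A, B, C, D, F
Layer 45-85: 41 each from A, B, C, F = 41*4 = 164 chips; eligible A, B, C, F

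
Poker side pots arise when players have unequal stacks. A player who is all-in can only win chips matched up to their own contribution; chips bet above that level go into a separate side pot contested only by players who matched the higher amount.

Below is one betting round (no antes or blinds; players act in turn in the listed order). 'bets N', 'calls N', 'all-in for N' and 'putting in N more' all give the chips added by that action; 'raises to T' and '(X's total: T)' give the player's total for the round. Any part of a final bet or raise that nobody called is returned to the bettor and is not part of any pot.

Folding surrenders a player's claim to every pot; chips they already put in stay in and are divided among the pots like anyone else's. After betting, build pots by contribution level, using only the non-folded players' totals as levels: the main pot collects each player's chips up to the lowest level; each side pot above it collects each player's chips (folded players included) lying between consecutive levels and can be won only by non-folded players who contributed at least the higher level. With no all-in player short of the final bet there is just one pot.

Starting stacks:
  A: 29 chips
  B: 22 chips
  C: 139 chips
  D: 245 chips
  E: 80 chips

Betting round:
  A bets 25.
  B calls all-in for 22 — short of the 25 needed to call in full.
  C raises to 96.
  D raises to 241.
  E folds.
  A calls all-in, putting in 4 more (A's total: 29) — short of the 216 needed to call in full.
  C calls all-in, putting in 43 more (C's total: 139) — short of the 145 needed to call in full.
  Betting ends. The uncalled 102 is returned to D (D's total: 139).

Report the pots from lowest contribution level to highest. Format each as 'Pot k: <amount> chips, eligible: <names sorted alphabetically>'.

Pot 1: 88 chips, eligible: A, B, C, D
Pot 2: 21 chips, eligible: A, C, D
Pot 3: 220 chips, eligible: C, D

Derivation:
Contributions (after 102 returned to D): A=29, B=22, C=139, D=139
Folded: E
Pot levels (distinct totals of non-folded players): 22, 29, 139
Layer 1-22: 22 each from A, B, C, D = 22*4 = 88 chips; eligible A, B, C, D
Layer 23-29: 7 each from A, C, D = 7*3 = 21 chips; eligible A, C, D
Layer 30-139: 110 each from C, D = 110*2 = 220 chips; eligible C, D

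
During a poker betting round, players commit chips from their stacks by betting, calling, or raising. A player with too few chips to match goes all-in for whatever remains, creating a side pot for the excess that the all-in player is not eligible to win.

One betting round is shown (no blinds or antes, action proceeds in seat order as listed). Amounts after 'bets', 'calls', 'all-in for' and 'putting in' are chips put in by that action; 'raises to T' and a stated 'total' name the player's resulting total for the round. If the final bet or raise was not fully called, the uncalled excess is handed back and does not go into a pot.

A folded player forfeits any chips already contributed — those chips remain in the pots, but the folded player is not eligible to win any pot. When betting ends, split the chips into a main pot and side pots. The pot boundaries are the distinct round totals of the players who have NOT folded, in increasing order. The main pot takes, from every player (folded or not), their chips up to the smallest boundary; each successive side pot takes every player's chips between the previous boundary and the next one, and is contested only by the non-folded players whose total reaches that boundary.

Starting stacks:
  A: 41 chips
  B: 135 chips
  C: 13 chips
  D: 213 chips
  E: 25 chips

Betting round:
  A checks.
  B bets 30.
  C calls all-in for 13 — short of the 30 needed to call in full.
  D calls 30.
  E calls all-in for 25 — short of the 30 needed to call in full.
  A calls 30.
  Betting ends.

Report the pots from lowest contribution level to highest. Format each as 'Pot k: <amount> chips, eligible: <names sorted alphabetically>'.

Pot 1: 65 chips, eligible: A, B, C, D, E
Pot 2: 48 chips, eligible: A, B, D, E
Pot 3: 15 chips, eligible: A, B, D

Derivation:
Contributions: A=30, B=30, C=13, D=30, E=25
Pot levels (distinct totals of non-folded players): 13, 25, 30
Layer 1-13: 13 each from A, B, C, D, E = 13*5 = 65 chips; eligible A, B, C, D, E
Layer 14-25: 12 each from A, B, D, E = 12*4 = 48 chips; eligible A, B, D, E
Layer 26-30: 5 each from A, B, D = 5*3 = 15 chips; eligible A, B, D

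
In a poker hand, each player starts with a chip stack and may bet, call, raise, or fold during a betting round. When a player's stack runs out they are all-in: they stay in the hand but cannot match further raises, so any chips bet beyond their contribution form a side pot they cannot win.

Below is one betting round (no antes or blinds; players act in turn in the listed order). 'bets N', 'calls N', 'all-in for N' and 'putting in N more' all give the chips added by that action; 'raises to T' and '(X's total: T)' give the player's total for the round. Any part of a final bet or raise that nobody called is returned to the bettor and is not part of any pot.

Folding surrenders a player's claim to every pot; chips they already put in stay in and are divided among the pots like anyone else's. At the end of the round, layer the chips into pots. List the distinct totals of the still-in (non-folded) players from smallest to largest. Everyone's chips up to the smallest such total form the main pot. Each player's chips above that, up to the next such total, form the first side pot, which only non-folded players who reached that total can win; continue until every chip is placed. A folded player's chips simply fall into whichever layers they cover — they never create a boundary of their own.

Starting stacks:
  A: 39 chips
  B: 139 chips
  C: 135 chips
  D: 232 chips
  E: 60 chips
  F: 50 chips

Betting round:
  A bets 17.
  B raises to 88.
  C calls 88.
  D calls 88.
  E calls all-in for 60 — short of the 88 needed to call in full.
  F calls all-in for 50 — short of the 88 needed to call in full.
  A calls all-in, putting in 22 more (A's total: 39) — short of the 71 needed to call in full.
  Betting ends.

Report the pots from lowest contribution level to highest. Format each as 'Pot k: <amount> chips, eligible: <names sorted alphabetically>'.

Pot 1: 234 chips, eligible: A, B, C, D, E, F
Pot 2: 55 chips, eligible: B, C, D, E, F
Pot 3: 40 chips, eligible: B, C, D, E
Pot 4: 84 chips, eligible: B, C, D

Derivation:
Contributions: A=39, B=88, C=88, D=88, E=60, F=50
Pot levels (distinct totals of non-folded players): 39, 50, 60, 88
Layer 1-39: 39 each from A, B, C, D, E, F = 39*6 = 234 chips; eligible A, B, C, D, E, F
Layer 40-50: 11 each from B, C, D, E, F = 11*5 = 55 chips; eligible B, C, D, E, F
Layer 51-60: 10 each from B, C, D, E = 10*4 = 40 chips; eligible B, C, D, E
Layer 61-88: 28 each from B, C, D = 28*3 = 84 chips; eligible B, C, D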